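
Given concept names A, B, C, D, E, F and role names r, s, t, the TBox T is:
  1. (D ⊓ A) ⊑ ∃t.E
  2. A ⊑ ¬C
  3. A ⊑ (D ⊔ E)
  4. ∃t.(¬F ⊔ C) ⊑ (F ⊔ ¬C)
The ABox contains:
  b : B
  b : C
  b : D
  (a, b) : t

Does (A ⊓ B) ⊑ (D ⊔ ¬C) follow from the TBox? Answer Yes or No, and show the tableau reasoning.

Yes

1. (A ⊓ B) ⊑ (D ⊔ ¬C)  ⇔  ((A ⊓ B) ⊓ (¬D ⊓ C)) unsat w.r.t. T
   all branches close; clash {C, ¬C} at x₀
2. Hence (A ⊓ B) ⊑ (D ⊔ ¬C): entailed.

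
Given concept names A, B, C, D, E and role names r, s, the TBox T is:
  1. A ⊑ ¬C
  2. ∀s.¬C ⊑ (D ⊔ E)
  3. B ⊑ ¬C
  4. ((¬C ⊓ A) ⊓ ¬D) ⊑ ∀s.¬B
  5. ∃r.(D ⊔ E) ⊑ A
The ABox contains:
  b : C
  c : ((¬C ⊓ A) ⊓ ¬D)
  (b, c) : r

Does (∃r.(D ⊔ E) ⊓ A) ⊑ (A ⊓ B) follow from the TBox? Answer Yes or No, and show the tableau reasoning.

No

1. (∃r.(D ⊔ E) ⊓ A) ⊑ (A ⊓ B)  ⇔  ((∃r.(D ⊔ E) ⊓ A) ⊓ (¬A ⊔ ¬B)) unsat w.r.t. T
   apply at x₀: A⊑¬C
   open: L(x₀) ⊇ {A, D, ¬B, ¬C, ∃r.(D ⊔ E), …} (+ ∃-successors)
2. Hence (∃r.(D ⊔ E) ⊓ A) ⊑ (A ⊓ B): not entailed.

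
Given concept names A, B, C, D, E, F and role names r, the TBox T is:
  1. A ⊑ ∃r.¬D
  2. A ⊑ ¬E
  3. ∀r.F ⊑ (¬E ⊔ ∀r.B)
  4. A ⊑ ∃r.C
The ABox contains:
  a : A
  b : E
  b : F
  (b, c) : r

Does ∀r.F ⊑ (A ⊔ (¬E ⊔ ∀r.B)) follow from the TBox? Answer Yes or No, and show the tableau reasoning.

Yes

1. ∀r.F ⊑ (A ⊔ (¬E ⊔ ∀r.B))  ⇔  (∀r.F ⊓ (¬A ⊓ (E ⊓ ∃r.¬B))) unsat w.r.t. T
   all branches close; clash {B, ¬B} at an ∃-successor
2. Hence ∀r.F ⊑ (A ⊔ (¬E ⊔ ∀r.B)): entailed.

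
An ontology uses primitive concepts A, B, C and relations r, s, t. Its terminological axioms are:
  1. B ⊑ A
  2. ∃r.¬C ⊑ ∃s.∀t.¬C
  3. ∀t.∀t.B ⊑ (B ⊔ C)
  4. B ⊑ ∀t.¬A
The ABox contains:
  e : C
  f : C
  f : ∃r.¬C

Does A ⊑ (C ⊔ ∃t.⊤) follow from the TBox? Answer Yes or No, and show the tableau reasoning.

1. A ⊑ (C ⊔ ∃t.⊤)  ⇔  (A ⊓ (¬C ⊓ ∀t.⊥)) unsat w.r.t. T
   open: L(x₀) ⊇ {A, B, ¬C, ∀r.C, ∀t.¬A, …}
2. Hence A ⊑ (C ⊔ ∃t.⊤): not entailed.

No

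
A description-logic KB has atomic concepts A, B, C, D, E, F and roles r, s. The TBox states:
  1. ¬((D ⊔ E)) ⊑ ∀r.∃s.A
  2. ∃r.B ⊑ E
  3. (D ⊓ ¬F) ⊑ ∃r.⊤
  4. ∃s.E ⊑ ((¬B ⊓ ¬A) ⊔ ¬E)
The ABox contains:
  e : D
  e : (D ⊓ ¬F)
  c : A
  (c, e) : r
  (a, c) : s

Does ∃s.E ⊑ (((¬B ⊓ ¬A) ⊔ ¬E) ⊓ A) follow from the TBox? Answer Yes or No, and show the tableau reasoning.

No

1. ∃s.E ⊑ (((¬B ⊓ ¬A) ⊔ ¬E) ⊓ A)  ⇔  (∃s.E ⊓ (((B ⊔ A) ⊓ E) ⊔ ¬A)) unsat w.r.t. T
   apply at x₀: ∃s.E⊑((¬B ⊓ ¬A) ⊔ ¬E)
   open: L(x₀) ⊇ {D, F, ¬A, ¬B, ∀r.¬B, …} (+ ∃-successors)
2. Hence ∃s.E ⊑ (((¬B ⊓ ¬A) ⊔ ¬E) ⊓ A): not entailed.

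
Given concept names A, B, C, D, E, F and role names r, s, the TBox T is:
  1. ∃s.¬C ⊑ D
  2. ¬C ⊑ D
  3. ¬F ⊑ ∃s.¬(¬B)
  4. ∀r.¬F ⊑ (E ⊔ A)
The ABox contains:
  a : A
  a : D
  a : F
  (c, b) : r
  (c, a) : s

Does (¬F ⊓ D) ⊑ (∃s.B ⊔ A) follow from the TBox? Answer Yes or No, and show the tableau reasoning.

1. (¬F ⊓ D) ⊑ (∃s.B ⊔ A)  ⇔  ((¬F ⊓ D) ⊓ (∀s.¬B ⊓ ¬A)) unsat w.r.t. T
   all branches close; clash {A, ¬A} at x₀
2. Hence (¬F ⊓ D) ⊑ (∃s.B ⊔ A): entailed.

Yes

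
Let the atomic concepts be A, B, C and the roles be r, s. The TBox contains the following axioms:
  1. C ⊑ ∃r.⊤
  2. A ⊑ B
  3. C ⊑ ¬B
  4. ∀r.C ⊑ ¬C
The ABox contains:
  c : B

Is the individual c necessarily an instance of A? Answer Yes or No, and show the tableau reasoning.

1. c : A?  L(c) = {B} ∪ {¬A}
   open: L(c) ⊇ {B, ¬A, ¬C} — c ∉ A possible
2. Hence c : A: not entailed.

No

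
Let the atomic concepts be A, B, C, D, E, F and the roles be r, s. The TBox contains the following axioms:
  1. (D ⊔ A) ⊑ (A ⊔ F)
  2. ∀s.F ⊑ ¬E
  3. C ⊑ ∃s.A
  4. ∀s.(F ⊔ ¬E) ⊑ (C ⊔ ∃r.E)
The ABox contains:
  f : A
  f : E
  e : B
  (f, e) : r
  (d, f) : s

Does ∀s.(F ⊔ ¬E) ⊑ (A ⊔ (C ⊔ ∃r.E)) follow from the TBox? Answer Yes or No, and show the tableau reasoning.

Yes

1. ∀s.(F ⊔ ¬E) ⊑ (A ⊔ (C ⊔ ∃r.E))  ⇔  (∀s.(F ⊔ ¬E) ⊓ (¬A ⊓ (¬C ⊓ ∀r.¬E))) unsat w.r.t. T
   all branches close; clash {E, ¬E} at an ∃-successor
2. Hence ∀s.(F ⊔ ¬E) ⊑ (A ⊔ (C ⊔ ∃r.E)): entailed.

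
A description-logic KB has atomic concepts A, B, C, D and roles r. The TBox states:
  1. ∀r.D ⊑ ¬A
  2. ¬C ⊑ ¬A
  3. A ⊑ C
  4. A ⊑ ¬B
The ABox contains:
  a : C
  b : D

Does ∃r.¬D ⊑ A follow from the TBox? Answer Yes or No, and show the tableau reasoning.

1. ∃r.¬D ⊑ A  ⇔  (∃r.¬D ⊓ ¬A) unsat w.r.t. T
   open: L(x₀) ⊇ {¬A, ∃r.¬D} (+ ∃-successors)
2. Hence ∃r.¬D ⊑ A: not entailed.

No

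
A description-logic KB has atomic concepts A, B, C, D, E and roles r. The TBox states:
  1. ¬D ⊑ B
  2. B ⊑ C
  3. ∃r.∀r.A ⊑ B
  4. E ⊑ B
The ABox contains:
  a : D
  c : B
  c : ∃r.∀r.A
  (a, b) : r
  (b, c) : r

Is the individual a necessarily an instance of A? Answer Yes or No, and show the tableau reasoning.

No

1. a : A?  L(a) = {D} ∪ {¬A}
   open: L(a) ⊇ {D, ¬A, ¬B, ¬E, ∀r.∃r.¬A} — a ∉ A possible
2. Hence a : A: not entailed.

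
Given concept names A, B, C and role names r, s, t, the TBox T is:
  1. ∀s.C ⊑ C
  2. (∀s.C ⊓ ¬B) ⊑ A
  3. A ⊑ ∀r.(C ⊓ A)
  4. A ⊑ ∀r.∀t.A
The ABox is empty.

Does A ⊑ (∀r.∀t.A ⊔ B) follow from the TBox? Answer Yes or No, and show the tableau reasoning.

1. A ⊑ (∀r.∀t.A ⊔ B)  ⇔  (A ⊓ (∃r.∃t.¬A ⊓ ¬B)) unsat w.r.t. T
   all branches close; clash {A, ¬A} at an ∃-successor
2. Hence A ⊑ (∀r.∀t.A ⊔ B): entailed.

Yes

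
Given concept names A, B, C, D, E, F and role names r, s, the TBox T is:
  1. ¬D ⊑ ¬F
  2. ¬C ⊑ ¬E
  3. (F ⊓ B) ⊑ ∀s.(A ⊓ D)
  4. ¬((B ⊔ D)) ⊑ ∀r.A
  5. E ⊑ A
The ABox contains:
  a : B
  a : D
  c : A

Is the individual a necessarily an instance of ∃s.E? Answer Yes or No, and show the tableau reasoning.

1. a : ∃s.E?  L(a) = {B, D} ∪ {∀s.¬E}
   open: L(a) ⊇ {B, C, D, ¬E, ¬F, …} — a ∉ ∃s.E possible
2. Hence a : ∃s.E: not entailed.

No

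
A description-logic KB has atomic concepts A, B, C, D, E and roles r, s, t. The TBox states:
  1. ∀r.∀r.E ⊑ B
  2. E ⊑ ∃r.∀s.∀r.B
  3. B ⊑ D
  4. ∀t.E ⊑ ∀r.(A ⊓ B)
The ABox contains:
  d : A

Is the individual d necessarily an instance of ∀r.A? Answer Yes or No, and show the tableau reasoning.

1. d : ∀r.A?  L(d) = {A} ∪ {∃r.¬A}
   open: L(d) ⊇ {A, ¬B, ¬E, ∃r.¬A, ∃r.∃r.¬E, …} (+ ∃-successors) — d ∉ ∀r.A possible
2. Hence d : ∀r.A: not entailed.

No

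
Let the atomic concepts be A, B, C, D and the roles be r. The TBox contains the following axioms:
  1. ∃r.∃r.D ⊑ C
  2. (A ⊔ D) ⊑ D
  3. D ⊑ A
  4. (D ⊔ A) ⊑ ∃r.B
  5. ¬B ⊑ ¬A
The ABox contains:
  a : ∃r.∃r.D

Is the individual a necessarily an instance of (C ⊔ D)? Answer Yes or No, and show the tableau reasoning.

1. a : (C ⊔ D)?  L(a) = {∃r.∃r.D} ∪ {(¬C ⊓ ¬D)}
   clash {D, ¬D} at a — a ∈ (C ⊔ D)
2. Hence a : (C ⊔ D): entailed.

Yes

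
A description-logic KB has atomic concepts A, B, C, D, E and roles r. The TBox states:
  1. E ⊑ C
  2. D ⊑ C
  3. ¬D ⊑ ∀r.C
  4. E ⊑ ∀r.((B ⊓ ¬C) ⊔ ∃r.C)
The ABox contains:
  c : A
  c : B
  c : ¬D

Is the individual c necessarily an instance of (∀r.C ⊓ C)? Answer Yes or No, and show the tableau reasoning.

No

1. c : (∀r.C ⊓ C)?  L(c) = {A, B, ¬D} ∪ {(∃r.¬C ⊔ ¬C)}
   apply at c: ¬D⊑∀r.C
   open: L(c) ⊇ {A, B, ¬C, ¬D, ¬E, …} — c ∉ (∀r.C ⊓ C) possible
2. Hence c : (∀r.C ⊓ C): not entailed.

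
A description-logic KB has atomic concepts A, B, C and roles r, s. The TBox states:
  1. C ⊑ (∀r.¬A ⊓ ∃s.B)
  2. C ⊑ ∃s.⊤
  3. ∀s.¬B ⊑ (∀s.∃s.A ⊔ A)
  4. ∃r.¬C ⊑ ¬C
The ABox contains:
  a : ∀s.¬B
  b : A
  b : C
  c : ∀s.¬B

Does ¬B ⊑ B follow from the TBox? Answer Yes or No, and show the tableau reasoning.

1. ¬B ⊑ B  ⇔  (¬B ⊓ ¬B) unsat w.r.t. T
   open: L(x₀) ⊇ {¬B, ¬C, ∃s.B} (+ ∃-successors)
2. Hence ¬B ⊑ B: not entailed.

No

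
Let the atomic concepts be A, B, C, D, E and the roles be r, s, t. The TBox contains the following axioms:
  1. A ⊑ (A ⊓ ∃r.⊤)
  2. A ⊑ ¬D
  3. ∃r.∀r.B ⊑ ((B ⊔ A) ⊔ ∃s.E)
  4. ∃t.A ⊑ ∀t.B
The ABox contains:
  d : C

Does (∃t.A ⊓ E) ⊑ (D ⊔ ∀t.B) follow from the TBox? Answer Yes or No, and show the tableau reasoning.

Yes

1. (∃t.A ⊓ E) ⊑ (D ⊔ ∀t.B)  ⇔  ((∃t.A ⊓ E) ⊓ (¬D ⊓ ∃t.¬B)) unsat w.r.t. T
   all branches close; clash {B, ¬B} at an ∃-successor
2. Hence (∃t.A ⊓ E) ⊑ (D ⊔ ∀t.B): entailed.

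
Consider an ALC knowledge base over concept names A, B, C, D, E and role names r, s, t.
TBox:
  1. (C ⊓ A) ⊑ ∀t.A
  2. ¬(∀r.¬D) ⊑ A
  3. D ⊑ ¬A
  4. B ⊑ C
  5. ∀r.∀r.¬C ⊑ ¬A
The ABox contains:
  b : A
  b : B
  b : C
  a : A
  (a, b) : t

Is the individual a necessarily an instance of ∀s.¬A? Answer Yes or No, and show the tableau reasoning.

1. a : ∀s.¬A?  L(a) = {A} ∪ {∃s.A}
   open: L(a) ⊇ {A, ¬B, ¬C, ¬D, ∃r.∃r.C, …} (+ ∃-successors) — a ∉ ∀s.¬A possible
2. Hence a : ∀s.¬A: not entailed.

No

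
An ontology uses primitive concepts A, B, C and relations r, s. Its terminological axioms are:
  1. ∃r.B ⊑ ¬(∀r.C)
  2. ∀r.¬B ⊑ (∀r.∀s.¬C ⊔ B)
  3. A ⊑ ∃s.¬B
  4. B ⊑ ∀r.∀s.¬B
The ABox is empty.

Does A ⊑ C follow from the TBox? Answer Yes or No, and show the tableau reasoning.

1. A ⊑ C  ⇔  (A ⊓ ¬C) unsat w.r.t. T
   apply at x₀: A⊑∃s.¬B
   open: L(x₀) ⊇ {A, ¬B, ¬C, ∀r.¬B, ∀r.∀s.¬C, …} (+ ∃-successors)
2. Hence A ⊑ C: not entailed.

No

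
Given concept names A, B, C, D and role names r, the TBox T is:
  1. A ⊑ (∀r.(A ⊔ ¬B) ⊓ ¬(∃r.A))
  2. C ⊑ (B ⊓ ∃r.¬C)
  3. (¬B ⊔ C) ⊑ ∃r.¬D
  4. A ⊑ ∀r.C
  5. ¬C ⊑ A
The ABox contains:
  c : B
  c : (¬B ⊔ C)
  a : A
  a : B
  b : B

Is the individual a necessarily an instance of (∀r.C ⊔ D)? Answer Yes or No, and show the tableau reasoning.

1. a : (∀r.C ⊔ D)?  L(a) = {A, B} ∪ {(∃r.¬C ⊓ ¬D)}
   clash {C, ¬C} at an ∃-successor — a ∈ (∀r.C ⊔ D)
2. Hence a : (∀r.C ⊔ D): entailed.

Yes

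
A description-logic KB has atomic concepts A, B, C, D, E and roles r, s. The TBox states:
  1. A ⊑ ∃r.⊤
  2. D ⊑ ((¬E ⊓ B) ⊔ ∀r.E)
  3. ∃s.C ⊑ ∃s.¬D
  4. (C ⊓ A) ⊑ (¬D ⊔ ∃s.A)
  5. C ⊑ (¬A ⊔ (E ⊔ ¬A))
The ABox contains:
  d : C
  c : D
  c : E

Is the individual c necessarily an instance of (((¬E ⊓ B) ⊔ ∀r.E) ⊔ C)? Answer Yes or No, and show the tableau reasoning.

Yes

1. c : (((¬E ⊓ B) ⊔ ∀r.E) ⊔ C)?  L(c) = {D, E} ∪ {(((E ⊔ ¬B) ⊓ ∃r.¬E) ⊓ ¬C)}
   clash {E, ¬E} at an ∃-successor — c ∈ (((¬E ⊓ B) ⊔ ∀r.E) ⊔ C)
2. Hence c : (((¬E ⊓ B) ⊔ ∀r.E) ⊔ C): entailed.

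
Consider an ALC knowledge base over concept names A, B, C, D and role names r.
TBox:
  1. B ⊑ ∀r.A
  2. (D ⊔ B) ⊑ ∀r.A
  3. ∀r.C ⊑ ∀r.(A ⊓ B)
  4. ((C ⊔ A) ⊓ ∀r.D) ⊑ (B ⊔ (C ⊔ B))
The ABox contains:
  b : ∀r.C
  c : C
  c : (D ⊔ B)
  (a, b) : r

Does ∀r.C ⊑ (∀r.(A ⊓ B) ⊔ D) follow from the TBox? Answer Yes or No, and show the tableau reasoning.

Yes

1. ∀r.C ⊑ (∀r.(A ⊓ B) ⊔ D)  ⇔  (∀r.C ⊓ (∃r.(¬A ⊔ ¬B) ⊓ ¬D)) unsat w.r.t. T
   all branches close; clash {B, ¬B} at an ∃-successor
2. Hence ∀r.C ⊑ (∀r.(A ⊓ B) ⊔ D): entailed.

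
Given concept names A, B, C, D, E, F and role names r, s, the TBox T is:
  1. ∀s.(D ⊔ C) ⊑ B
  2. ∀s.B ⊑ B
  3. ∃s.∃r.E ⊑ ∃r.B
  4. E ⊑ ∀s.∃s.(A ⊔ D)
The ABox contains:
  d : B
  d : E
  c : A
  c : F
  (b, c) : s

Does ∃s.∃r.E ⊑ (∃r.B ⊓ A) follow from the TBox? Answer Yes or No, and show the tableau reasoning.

No

1. ∃s.∃r.E ⊑ (∃r.B ⊓ A)  ⇔  (∃s.∃r.E ⊓ (∀r.¬B ⊔ ¬A)) unsat w.r.t. T
   apply at x₀: ∃s.∃r.E⊑∃r.B
   open: L(x₀) ⊇ {¬A, ¬E, ∃r.B, ∃s.(¬D ⊓ ¬C), ∃s.¬B, …} (+ ∃-successors)
2. Hence ∃s.∃r.E ⊑ (∃r.B ⊓ A): not entailed.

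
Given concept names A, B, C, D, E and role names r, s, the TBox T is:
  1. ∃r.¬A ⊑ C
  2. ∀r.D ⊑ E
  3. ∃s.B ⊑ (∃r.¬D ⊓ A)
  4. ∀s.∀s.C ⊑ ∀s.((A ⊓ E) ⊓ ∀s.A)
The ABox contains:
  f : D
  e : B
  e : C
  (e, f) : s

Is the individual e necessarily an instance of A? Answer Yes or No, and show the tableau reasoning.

1. e : A?  L(e) = {B, C} ∪ {¬A}
   open: L(e) ⊇ {B, C, ¬A, ∀s.¬B, ∃r.¬D, …} (+ ∃-successors) — e ∉ A possible
2. Hence e : A: not entailed.

No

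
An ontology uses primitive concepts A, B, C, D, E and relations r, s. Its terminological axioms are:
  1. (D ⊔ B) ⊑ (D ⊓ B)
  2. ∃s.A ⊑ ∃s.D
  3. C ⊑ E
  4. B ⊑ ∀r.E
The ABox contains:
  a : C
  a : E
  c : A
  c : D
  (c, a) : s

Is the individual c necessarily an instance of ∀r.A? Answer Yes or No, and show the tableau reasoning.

No

1. c : ∀r.A?  L(c) = {A, D} ∪ {∃r.¬A}
   open: L(c) ⊇ {A, B, D, ¬C, ∀r.E, …} (+ ∃-successors) — c ∉ ∀r.A possible
2. Hence c : ∀r.A: not entailed.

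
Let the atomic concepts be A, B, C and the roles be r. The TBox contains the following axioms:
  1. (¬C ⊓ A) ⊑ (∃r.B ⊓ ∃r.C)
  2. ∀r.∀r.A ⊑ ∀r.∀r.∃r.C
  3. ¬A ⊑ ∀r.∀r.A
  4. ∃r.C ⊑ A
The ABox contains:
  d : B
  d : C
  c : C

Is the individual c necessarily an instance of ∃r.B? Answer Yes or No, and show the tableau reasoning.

No

1. c : ∃r.B?  L(c) = {C} ∪ {∀r.¬B}
   open: L(c) ⊇ {A, C, ∀r.¬B, ∃r.∃r.¬A} (+ ∃-successors) — c ∉ ∃r.B possible
2. Hence c : ∃r.B: not entailed.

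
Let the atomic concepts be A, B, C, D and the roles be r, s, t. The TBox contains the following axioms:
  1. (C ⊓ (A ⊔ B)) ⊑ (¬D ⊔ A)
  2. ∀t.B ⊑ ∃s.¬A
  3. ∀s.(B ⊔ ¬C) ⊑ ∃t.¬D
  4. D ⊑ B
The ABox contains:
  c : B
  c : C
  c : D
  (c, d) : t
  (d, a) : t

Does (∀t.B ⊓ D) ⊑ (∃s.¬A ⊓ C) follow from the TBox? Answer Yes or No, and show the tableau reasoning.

1. (∀t.B ⊓ D) ⊑ (∃s.¬A ⊓ C)  ⇔  ((∀t.B ⊓ D) ⊓ (∀s.A ⊔ ¬C)) unsat w.r.t. T
   apply at x₀: ∀t.B⊑∃s.¬A; D⊑B
   open: L(x₀) ⊇ {B, D, ¬C, ∀t.B, ∃s.(¬B ⊓ C), …} (+ ∃-successors)
2. Hence (∀t.B ⊓ D) ⊑ (∃s.¬A ⊓ C): not entailed.

No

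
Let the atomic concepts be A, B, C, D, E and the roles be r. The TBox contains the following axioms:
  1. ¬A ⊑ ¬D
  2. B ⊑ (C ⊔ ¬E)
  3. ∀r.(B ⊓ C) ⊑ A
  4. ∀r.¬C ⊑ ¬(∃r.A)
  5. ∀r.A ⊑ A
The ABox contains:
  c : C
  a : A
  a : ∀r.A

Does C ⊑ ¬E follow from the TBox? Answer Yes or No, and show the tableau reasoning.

1. C ⊑ ¬E  ⇔  (C ⊓ E) unsat w.r.t. T
   open: L(x₀) ⊇ {A, C, E, ¬B, ∃r.C} (+ ∃-successors)
2. Hence C ⊑ ¬E: not entailed.

No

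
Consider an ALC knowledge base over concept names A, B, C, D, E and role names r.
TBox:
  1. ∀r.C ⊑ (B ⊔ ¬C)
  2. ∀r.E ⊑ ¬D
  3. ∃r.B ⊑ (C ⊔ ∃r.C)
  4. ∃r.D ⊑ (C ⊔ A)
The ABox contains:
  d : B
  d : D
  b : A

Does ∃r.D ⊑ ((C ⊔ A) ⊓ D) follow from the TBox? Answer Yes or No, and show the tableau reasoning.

1. ∃r.D ⊑ ((C ⊔ A) ⊓ D)  ⇔  (∃r.D ⊓ ((¬C ⊓ ¬A) ⊔ ¬D)) unsat w.r.t. T
   apply at x₀: ∃r.D⊑(C ⊔ A)
   open: L(x₀) ⊇ {C, ¬D, ∀r.¬B, ∃r.D, ∃r.¬C} (+ ∃-successors)
2. Hence ∃r.D ⊑ ((C ⊔ A) ⊓ D): not entailed.

No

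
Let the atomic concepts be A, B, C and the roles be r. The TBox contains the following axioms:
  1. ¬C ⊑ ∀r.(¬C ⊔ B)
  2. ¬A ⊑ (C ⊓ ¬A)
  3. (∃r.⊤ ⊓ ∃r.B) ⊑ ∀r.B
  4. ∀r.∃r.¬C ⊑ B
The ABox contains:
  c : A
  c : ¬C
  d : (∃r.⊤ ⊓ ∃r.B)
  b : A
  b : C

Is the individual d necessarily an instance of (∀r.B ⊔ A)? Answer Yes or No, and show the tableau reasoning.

Yes

1. d : (∀r.B ⊔ A)?  L(d) = {(∃r.⊤ ⊓ ∃r.B)} ∪ {(∃r.¬B ⊓ ¬A)}
   clash {B, ¬B} at an ∃-successor — d ∈ (∀r.B ⊔ A)
2. Hence d : (∀r.B ⊔ A): entailed.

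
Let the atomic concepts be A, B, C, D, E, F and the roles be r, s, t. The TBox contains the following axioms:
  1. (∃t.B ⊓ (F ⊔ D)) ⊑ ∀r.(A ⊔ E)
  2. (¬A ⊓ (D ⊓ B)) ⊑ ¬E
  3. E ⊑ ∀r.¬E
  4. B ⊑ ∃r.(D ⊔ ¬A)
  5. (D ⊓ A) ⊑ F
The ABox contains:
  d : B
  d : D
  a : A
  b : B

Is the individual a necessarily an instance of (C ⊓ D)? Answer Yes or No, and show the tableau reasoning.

No

1. a : (C ⊓ D)?  L(a) = {A} ∪ {(¬C ⊔ ¬D)}
   open: L(a) ⊇ {A, ¬B, ¬C, ¬D, ¬E, …} — a ∉ (C ⊓ D) possible
2. Hence a : (C ⊓ D): not entailed.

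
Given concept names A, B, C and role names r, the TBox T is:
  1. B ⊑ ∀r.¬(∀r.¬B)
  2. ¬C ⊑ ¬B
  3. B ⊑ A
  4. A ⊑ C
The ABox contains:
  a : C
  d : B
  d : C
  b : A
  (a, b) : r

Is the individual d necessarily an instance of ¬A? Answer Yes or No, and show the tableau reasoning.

No

1. d : ¬A?  L(d) = {B, C} ∪ {A}
   apply at d: B⊑∀r.¬(∀r.¬B)
   open: L(d) ⊇ {A, B, C, ∀r.∃r.B} — d ∉ ¬A possible
2. Hence d : ¬A: not entailed.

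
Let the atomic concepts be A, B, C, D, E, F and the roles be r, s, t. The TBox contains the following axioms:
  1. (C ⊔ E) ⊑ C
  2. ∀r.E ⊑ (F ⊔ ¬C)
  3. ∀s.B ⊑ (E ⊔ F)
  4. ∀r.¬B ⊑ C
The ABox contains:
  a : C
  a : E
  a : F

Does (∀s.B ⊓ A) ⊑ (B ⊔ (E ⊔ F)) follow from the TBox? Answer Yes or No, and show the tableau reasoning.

Yes

1. (∀s.B ⊓ A) ⊑ (B ⊔ (E ⊔ F))  ⇔  ((∀s.B ⊓ A) ⊓ (¬B ⊓ (¬E ⊓ ¬F))) unsat w.r.t. T
   all branches close; clash {C, ¬C} at x₀
2. Hence (∀s.B ⊓ A) ⊑ (B ⊔ (E ⊔ F)): entailed.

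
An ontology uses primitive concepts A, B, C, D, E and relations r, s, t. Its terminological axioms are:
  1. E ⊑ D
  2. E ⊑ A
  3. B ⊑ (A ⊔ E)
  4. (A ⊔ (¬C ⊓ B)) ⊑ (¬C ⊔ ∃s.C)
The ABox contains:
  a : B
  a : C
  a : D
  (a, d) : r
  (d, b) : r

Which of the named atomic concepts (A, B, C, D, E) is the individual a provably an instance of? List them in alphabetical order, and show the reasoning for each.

1. a : A?  L(a) = {B, C, D} ∪ {¬A}
   clash {A, ¬A} at a — a ∈ A
2. a : B?  L(a) = {B, C, D} ∪ {¬B}
   clash {B, ¬B} at a — a ∈ B
3. a : C?  L(a) = {B, C, D} ∪ {¬C}
   clash {C, ¬C} at a — a ∈ C
4. a : D?  L(a) = {B, C, D} ∪ {¬D}
   clash {D, ¬D} at a — a ∈ D
5. a : E?  L(a) = {B, C, D} ∪ {¬E}
   apply at a: B⊑(A ⊔ E)
   open: L(a) ⊇ {A, B, C, D, ¬E, …} (+ ∃-successors) — a ∉ E possible
6. Entailed for a: {A, B, C, D}

{A, B, C, D}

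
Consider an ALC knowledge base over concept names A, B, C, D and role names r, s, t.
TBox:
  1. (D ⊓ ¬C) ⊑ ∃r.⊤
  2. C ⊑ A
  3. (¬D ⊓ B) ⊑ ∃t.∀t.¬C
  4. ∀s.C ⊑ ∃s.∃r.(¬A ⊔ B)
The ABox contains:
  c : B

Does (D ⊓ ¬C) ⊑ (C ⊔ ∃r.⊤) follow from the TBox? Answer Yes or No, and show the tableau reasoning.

Yes

1. (D ⊓ ¬C) ⊑ (C ⊔ ∃r.⊤)  ⇔  ((D ⊓ ¬C) ⊓ (¬C ⊓ ∀r.⊥)) unsat w.r.t. T
   all branches close; clash ⊥ at an ∃-successor
2. Hence (D ⊓ ¬C) ⊑ (C ⊔ ∃r.⊤): entailed.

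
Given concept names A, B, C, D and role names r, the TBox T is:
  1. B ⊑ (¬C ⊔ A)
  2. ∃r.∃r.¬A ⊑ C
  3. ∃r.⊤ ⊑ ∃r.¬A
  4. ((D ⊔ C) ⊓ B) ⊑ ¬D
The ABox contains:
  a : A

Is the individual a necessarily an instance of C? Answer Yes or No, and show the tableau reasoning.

1. a : C?  L(a) = {A} ∪ {¬C}
   open: L(a) ⊇ {A, ¬B, ¬C, ∀r.∀r.A, ∀r.⊥} — a ∉ C possible
2. Hence a : C: not entailed.

No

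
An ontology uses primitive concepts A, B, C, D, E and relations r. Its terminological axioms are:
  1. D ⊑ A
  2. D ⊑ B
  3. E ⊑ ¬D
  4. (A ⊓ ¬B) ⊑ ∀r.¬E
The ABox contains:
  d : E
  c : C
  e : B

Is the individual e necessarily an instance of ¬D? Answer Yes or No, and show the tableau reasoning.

1. e : ¬D?  L(e) = {B} ∪ {D}
   apply at e: D⊑A
   open: L(e) ⊇ {A, B, D, ¬E} — e ∉ ¬D possible
2. Hence e : ¬D: not entailed.

No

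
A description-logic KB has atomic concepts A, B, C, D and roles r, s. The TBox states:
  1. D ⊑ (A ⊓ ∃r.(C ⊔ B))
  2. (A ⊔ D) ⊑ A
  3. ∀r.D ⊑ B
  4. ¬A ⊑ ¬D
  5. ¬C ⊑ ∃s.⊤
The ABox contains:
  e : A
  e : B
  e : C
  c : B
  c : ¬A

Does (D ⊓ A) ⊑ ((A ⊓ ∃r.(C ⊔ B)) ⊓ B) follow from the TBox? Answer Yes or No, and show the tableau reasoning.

No

1. (D ⊓ A) ⊑ ((A ⊓ ∃r.(C ⊔ B)) ⊓ B)  ⇔  ((D ⊓ A) ⊓ ((¬A ⊔ ∀r.(¬C ⊓ ¬B)) ⊔ ¬B)) unsat w.r.t. T
   apply at x₀: D⊑(A ⊓ ∃r.(C ⊔ B))
   open: L(x₀) ⊇ {A, C, D, ¬B, ∃r.(C ⊔ B), …} (+ ∃-successors)
2. Hence (D ⊓ A) ⊑ ((A ⊓ ∃r.(C ⊔ B)) ⊓ B): not entailed.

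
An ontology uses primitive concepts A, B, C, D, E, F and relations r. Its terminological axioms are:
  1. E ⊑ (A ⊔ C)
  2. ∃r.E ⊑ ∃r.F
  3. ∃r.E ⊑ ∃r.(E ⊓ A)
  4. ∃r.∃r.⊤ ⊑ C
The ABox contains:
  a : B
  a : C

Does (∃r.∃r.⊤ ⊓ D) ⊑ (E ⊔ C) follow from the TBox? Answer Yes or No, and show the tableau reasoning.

Yes

1. (∃r.∃r.⊤ ⊓ D) ⊑ (E ⊔ C)  ⇔  ((∃r.∃r.⊤ ⊓ D) ⊓ (¬E ⊓ ¬C)) unsat w.r.t. T
   all branches close; clash {C, ¬C} at x₀
2. Hence (∃r.∃r.⊤ ⊓ D) ⊑ (E ⊔ C): entailed.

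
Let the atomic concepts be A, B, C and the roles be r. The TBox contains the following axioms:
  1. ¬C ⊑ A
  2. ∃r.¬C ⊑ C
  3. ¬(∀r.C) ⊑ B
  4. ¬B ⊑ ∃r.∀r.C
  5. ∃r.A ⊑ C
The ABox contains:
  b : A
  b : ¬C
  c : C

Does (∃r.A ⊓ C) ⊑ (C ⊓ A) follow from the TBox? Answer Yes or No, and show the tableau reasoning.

1. (∃r.A ⊓ C) ⊑ (C ⊓ A)  ⇔  ((∃r.A ⊓ C) ⊓ (¬C ⊔ ¬A)) unsat w.r.t. T
   open: L(x₀) ⊇ {B, C, ¬A, ∀r.C, ∃r.A} (+ ∃-successors)
2. Hence (∃r.A ⊓ C) ⊑ (C ⊓ A): not entailed.

No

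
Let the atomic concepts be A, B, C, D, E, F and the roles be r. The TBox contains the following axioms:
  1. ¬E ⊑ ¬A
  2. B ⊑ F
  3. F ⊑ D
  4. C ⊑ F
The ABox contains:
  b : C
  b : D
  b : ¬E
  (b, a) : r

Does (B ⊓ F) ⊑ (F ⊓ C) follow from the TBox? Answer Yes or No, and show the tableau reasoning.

1. (B ⊓ F) ⊑ (F ⊓ C)  ⇔  ((B ⊓ F) ⊓ (¬F ⊔ ¬C)) unsat w.r.t. T
   apply at x₀: F⊑D
   open: L(x₀) ⊇ {B, D, E, F, ¬C}
2. Hence (B ⊓ F) ⊑ (F ⊓ C): not entailed.

No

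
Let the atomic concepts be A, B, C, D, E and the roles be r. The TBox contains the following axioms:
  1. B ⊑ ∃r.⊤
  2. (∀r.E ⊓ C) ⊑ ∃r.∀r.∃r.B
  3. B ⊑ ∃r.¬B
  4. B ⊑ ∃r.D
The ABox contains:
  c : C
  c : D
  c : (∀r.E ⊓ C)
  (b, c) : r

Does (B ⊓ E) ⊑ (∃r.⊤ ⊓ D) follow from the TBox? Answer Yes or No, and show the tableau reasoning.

No

1. (B ⊓ E) ⊑ (∃r.⊤ ⊓ D)  ⇔  ((B ⊓ E) ⊓ (∀r.⊥ ⊔ ¬D)) unsat w.r.t. T
   apply at x₀: B⊑∃r.⊤; B⊑∃r.¬B; B⊑∃r.D
   open: L(x₀) ⊇ {B, E, ¬D, ∃r.D, ∃r.¬B, …} (+ ∃-successors)
2. Hence (B ⊓ E) ⊑ (∃r.⊤ ⊓ D): not entailed.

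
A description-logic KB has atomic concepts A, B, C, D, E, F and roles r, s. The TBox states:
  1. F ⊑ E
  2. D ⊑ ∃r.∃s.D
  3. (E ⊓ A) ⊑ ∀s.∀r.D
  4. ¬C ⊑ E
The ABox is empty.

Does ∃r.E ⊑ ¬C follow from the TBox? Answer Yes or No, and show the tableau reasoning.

1. ∃r.E ⊑ ¬C  ⇔  (∃r.E ⊓ C) unsat w.r.t. T
   open: L(x₀) ⊇ {C, ¬D, ¬E, ¬F, ∃r.E} (+ ∃-successors)
2. Hence ∃r.E ⊑ ¬C: not entailed.

No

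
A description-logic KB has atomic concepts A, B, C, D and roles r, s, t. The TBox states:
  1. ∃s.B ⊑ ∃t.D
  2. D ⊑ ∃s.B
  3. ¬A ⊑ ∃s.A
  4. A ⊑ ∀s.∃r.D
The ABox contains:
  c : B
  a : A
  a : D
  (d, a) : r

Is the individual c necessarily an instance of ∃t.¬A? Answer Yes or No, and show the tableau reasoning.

1. c : ∃t.¬A?  L(c) = {B} ∪ {∀t.A}
   open: L(c) ⊇ {A, B, ¬D, ∀s.¬B, ∀s.∃r.D, …} — c ∉ ∃t.¬A possible
2. Hence c : ∃t.¬A: not entailed.

No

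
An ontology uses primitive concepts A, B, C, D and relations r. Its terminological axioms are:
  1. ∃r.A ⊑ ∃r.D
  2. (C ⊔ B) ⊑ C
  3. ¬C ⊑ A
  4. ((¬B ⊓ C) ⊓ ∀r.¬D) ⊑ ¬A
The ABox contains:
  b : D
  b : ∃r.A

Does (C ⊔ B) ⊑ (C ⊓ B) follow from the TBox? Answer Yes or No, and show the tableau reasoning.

No

1. (C ⊔ B) ⊑ (C ⊓ B)  ⇔  ((C ⊔ B) ⊓ (¬C ⊔ ¬B)) unsat w.r.t. T
   apply at x₀: (C ⊔ B)⊑C
   open: L(x₀) ⊇ {C, ¬B, ∀r.¬A, ∃r.D} (+ ∃-successors)
2. Hence (C ⊔ B) ⊑ (C ⊓ B): not entailed.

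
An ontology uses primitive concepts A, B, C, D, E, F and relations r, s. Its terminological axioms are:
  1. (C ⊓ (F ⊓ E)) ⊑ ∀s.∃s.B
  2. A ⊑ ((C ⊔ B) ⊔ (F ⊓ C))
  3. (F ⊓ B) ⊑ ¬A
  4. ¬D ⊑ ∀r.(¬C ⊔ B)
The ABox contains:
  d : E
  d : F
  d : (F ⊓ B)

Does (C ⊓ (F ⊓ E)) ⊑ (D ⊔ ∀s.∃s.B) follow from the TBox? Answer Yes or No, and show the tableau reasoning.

1. (C ⊓ (F ⊓ E)) ⊑ (D ⊔ ∀s.∃s.B)  ⇔  ((C ⊓ (F ⊓ E)) ⊓ (¬D ⊓ ∃s.∀s.¬B)) unsat w.r.t. T
   all branches close; clash {B, ¬B} at an ∃-successor
2. Hence (C ⊓ (F ⊓ E)) ⊑ (D ⊔ ∀s.∃s.B): entailed.

Yes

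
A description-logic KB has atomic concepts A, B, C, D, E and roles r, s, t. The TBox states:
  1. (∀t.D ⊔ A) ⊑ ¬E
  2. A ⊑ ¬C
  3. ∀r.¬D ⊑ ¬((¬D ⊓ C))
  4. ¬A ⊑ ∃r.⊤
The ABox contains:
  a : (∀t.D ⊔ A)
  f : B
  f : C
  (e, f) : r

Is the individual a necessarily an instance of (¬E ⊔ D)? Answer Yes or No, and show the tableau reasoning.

Yes

1. a : (¬E ⊔ D)?  L(a) = {(∀t.D ⊔ A)} ∪ {(E ⊓ ¬D)}
   clash {E, ¬E} at a — a ∈ (¬E ⊔ D)
2. Hence a : (¬E ⊔ D): entailed.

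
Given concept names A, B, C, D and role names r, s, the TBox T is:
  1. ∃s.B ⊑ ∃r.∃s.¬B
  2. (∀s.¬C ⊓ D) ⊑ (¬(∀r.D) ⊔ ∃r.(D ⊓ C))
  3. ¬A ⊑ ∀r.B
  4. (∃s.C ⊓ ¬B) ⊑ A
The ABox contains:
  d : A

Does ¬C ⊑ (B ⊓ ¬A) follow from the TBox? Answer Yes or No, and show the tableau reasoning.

No

1. ¬C ⊑ (B ⊓ ¬A)  ⇔  (¬C ⊓ (¬B ⊔ A)) unsat w.r.t. T
   open: L(x₀) ⊇ {A, ¬C, ∀s.¬B, ∃s.C} (+ ∃-successors)
2. Hence ¬C ⊑ (B ⊓ ¬A): not entailed.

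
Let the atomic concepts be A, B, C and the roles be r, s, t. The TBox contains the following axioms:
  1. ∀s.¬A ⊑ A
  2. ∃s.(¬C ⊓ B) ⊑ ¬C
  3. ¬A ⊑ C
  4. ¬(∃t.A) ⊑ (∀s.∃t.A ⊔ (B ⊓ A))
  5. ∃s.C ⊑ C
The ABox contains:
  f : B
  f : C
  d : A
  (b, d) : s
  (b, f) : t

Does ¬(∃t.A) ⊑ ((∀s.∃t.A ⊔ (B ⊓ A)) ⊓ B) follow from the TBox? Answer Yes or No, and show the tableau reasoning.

1. ¬(∃t.A) ⊑ ((∀s.∃t.A ⊔ (B ⊓ A)) ⊓ B)  ⇔  (∀t.¬A ⊓ ((∃s.∀t.¬A ⊓ (¬B ⊔ ¬A)) ⊔ ¬B)) unsat w.r.t. T
   apply at x₀: ¬(∃t.A)⊑(∀s.∃t.A ⊔ (B ⊓ A))
   open: L(x₀) ⊇ {A, ¬B, ∀s.(C ⊔ ¬B), ∀s.¬C, ∀s.∃t.A, …}
2. Hence ¬(∃t.A) ⊑ ((∀s.∃t.A ⊔ (B ⊓ A)) ⊓ B): not entailed.

No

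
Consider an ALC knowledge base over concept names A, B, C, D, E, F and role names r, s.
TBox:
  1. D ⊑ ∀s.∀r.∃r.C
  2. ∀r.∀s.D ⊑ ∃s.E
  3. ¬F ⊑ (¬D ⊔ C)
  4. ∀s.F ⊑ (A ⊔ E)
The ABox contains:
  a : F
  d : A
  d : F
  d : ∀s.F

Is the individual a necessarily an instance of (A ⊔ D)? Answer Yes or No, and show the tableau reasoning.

No

1. a : (A ⊔ D)?  L(a) = {F} ∪ {(¬A ⊓ ¬D)}
   open: L(a) ⊇ {F, ¬A, ¬D, ∃r.∃s.¬D, ∃s.¬F} (+ ∃-successors) — a ∉ (A ⊔ D) possible
2. Hence a : (A ⊔ D): not entailed.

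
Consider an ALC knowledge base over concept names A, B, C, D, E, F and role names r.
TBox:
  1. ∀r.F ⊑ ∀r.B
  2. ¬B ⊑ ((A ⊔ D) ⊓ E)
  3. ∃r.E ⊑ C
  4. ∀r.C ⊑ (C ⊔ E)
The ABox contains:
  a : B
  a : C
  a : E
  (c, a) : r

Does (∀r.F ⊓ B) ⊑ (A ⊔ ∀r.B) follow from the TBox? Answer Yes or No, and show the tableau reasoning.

Yes

1. (∀r.F ⊓ B) ⊑ (A ⊔ ∀r.B)  ⇔  ((∀r.F ⊓ B) ⊓ (¬A ⊓ ∃r.¬B)) unsat w.r.t. T
   all branches close; clash {B, ¬B} at an ∃-successor
2. Hence (∀r.F ⊓ B) ⊑ (A ⊔ ∀r.B): entailed.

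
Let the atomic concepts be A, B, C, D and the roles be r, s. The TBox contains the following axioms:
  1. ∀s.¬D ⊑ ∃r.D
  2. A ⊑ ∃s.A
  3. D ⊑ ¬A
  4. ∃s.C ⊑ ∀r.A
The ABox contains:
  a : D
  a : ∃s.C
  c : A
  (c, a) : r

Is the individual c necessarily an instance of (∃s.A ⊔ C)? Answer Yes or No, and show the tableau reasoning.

Yes

1. c : (∃s.A ⊔ C)?  L(c) = {A} ∪ {(∀s.¬A ⊓ ¬C)}
   clash {A, ¬A} at c — c ∈ (∃s.A ⊔ C)
2. Hence c : (∃s.A ⊔ C): entailed.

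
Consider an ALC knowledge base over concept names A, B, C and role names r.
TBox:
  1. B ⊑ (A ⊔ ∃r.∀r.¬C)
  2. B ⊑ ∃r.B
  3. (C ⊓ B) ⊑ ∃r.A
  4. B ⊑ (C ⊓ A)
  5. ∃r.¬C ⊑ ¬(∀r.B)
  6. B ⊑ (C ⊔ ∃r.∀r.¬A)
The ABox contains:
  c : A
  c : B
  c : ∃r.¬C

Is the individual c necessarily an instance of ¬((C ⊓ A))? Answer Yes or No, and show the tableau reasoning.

No

1. c : ¬((C ⊓ A))?  L(c) = {A, B, ∃r.¬C} ∪ {(C ⊓ A)}
   apply at c: B⊑(A ⊔ ∃r.∀r.¬C); B⊑∃r.B; ∃r.¬C⊑¬(∀r.B)
   open: L(c) ⊇ {A, B, C, ∃r.A, ∃r.B, …} (+ ∃-successors) — c ∉ ¬((C ⊓ A)) possible
2. Hence c : ¬((C ⊓ A)): not entailed.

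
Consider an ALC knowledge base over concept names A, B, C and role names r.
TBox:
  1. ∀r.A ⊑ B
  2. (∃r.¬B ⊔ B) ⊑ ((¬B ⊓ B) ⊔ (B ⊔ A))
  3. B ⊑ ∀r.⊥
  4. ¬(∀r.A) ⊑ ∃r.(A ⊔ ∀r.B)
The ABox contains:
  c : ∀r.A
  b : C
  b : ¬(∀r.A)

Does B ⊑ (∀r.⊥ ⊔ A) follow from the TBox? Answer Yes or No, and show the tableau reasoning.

Yes

1. B ⊑ (∀r.⊥ ⊔ A)  ⇔  (B ⊓ (∃r.⊤ ⊓ ¬A)) unsat w.r.t. T
   all branches close; clash ⊥ at an ∃-successor
2. Hence B ⊑ (∀r.⊥ ⊔ A): entailed.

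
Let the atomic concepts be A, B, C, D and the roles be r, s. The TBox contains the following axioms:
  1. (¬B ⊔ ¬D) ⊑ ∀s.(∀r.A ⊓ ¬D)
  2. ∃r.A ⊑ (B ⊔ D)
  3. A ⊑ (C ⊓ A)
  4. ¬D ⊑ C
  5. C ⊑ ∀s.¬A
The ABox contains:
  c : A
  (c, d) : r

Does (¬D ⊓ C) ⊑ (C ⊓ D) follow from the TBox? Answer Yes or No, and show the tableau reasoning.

1. (¬D ⊓ C) ⊑ (C ⊓ D)  ⇔  ((¬D ⊓ C) ⊓ (¬C ⊔ ¬D)) unsat w.r.t. T
   apply at x₀: C⊑∀s.¬A
   open: L(x₀) ⊇ {C, ¬A, ¬D, ∀r.¬A, ∀s.(∀r.A ⊓ ¬D), …}
2. Hence (¬D ⊓ C) ⊑ (C ⊓ D): not entailed.

No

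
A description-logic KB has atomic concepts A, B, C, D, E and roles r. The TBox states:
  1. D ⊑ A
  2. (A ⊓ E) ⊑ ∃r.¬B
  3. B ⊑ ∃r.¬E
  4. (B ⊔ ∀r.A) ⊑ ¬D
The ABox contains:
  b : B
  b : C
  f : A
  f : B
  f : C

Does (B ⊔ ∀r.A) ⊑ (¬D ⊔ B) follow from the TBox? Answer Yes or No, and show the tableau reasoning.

1. (B ⊔ ∀r.A) ⊑ (¬D ⊔ B)  ⇔  ((B ⊔ ∀r.A) ⊓ (D ⊓ ¬B)) unsat w.r.t. T
   all branches close; clash {D, ¬D} at x₀
2. Hence (B ⊔ ∀r.A) ⊑ (¬D ⊔ B): entailed.

Yes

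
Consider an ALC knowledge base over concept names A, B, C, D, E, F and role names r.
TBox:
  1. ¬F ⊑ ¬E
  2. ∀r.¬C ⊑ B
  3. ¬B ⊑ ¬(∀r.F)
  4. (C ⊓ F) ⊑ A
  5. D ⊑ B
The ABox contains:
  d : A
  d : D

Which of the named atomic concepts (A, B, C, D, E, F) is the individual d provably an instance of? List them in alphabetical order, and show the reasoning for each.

{A, B, D}

1. d : A?  L(d) = {A, D} ∪ {¬A}
   clash {A, ¬A} at d — d ∈ A
2. d : B?  L(d) = {A, D} ∪ {¬B}
   clash {B, ¬B} at d — d ∈ B
3. d : C?  L(d) = {A, D} ∪ {¬C}
   apply at d: D⊑B
   open: L(d) ⊇ {A, B, D, F, ¬C} — d ∉ C possible
4. d : D?  L(d) = {A, D} ∪ {¬D}
   clash {D, ¬D} at d — d ∈ D
5. d : E?  L(d) = {A, D} ∪ {¬E}
   apply at d: D⊑B
   open: L(d) ⊇ {A, B, D, ¬E} — d ∉ E possible
6. d : F?  L(d) = {A, D} ∪ {¬F}
   apply at d: ¬F⊑¬E; D⊑B
   open: L(d) ⊇ {A, B, D, ¬E, ¬F} — d ∉ F possible
7. Entailed for d: {A, B, D}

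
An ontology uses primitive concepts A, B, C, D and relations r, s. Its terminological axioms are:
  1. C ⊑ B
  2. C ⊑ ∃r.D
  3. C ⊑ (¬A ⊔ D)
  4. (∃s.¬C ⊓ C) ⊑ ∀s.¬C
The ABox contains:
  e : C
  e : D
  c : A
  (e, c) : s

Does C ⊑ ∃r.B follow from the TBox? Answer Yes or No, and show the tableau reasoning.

1. C ⊑ ∃r.B  ⇔  (C ⊓ ∀r.¬B) unsat w.r.t. T
   apply at x₀: C⊑B; C⊑∃r.D; C⊑(¬A ⊔ D)
   open: L(x₀) ⊇ {B, C, ¬A, ∀r.¬B, ∀s.C, …} (+ ∃-successors)
2. Hence C ⊑ ∃r.B: not entailed.

No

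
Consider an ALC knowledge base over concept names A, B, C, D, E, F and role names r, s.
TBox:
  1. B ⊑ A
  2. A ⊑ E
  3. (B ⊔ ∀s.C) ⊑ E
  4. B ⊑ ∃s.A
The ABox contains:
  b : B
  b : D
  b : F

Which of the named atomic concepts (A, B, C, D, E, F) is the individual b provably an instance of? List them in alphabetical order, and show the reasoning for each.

{A, B, D, E, F}

1. b : A?  L(b) = {B, D, F} ∪ {¬A}
   clash {A, ¬A} at b — b ∈ A
2. b : B?  L(b) = {B, D, F} ∪ {¬B}
   clash {B, ¬B} at b — b ∈ B
3. b : C?  L(b) = {B, D, F} ∪ {¬C}
   apply at b: B⊑A; B⊑∃s.A
   open: L(b) ⊇ {A, B, D, E, F, …} (+ ∃-successors) — b ∉ C possible
4. b : D?  L(b) = {B, D, F} ∪ {¬D}
   clash {D, ¬D} at b — b ∈ D
5. b : E?  L(b) = {B, D, F} ∪ {¬E}
   clash {E, ¬E} at b — b ∈ E
6. b : F?  L(b) = {B, D, F} ∪ {¬F}
   clash {F, ¬F} at b — b ∈ F
7. Entailed for b: {A, B, D, E, F}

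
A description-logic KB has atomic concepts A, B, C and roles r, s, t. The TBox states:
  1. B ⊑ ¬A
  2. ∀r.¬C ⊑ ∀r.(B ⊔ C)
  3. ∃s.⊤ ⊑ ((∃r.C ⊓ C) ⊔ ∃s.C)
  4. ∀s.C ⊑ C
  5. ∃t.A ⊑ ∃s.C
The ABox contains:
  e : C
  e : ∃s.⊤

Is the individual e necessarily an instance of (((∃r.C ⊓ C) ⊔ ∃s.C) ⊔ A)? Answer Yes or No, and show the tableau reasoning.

1. e : (((∃r.C ⊓ C) ⊔ ∃s.C) ⊔ A)?  L(e) = {C, ∃s.⊤} ∪ {(((∀r.¬C ⊔ ¬C) ⊓ ∀s.¬C) ⊓ ¬A)}
   clash {C, ¬C} at e — e ∈ (((∃r.C ⊓ C) ⊔ ∃s.C) ⊔ A)
2. Hence e : (((∃r.C ⊓ C) ⊔ ∃s.C) ⊔ A): entailed.

Yes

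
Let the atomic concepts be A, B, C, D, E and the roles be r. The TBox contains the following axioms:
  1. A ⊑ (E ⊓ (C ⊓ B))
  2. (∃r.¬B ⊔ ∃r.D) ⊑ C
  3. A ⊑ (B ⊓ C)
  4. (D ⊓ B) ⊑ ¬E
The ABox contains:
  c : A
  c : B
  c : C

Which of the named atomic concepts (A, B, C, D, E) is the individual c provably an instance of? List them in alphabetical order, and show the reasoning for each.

{A, B, C, E}

1. c : A?  L(c) = {A, B, C} ∪ {¬A}
   clash {A, ¬A} at c — c ∈ A
2. c : B?  L(c) = {A, B, C} ∪ {¬B}
   clash {B, ¬B} at c — c ∈ B
3. c : C?  L(c) = {A, B, C} ∪ {¬C}
   clash {C, ¬C} at c — c ∈ C
4. c : D?  L(c) = {A, B, C} ∪ {¬D}
   apply at c: A⊑(E ⊓ (C ⊓ B)); A⊑(B ⊓ C)
   open: L(c) ⊇ {A, B, C, E, ¬D} — c ∉ D possible
5. c : E?  L(c) = {A, B, C} ∪ {¬E}
   clash {E, ¬E} at c — c ∈ E
6. Entailed for c: {A, B, C, E}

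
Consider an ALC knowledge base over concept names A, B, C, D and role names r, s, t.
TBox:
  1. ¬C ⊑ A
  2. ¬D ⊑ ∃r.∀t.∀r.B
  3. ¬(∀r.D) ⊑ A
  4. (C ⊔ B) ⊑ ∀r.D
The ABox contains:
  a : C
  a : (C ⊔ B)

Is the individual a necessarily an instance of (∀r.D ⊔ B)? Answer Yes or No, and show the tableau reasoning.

Yes

1. a : (∀r.D ⊔ B)?  L(a) = {C, (C ⊔ B)} ∪ {(∃r.¬D ⊓ ¬B)}
   clash {D, ¬D} at an ∃-successor — a ∈ (∀r.D ⊔ B)
2. Hence a : (∀r.D ⊔ B): entailed.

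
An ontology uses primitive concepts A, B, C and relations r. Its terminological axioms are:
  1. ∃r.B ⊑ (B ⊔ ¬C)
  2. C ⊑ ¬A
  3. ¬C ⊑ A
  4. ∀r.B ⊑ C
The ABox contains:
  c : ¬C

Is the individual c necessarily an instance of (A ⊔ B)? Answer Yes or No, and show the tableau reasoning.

Yes

1. c : (A ⊔ B)?  L(c) = {¬C} ∪ {(¬A ⊓ ¬B)}
   clash {A, ¬A} at c — c ∈ (A ⊔ B)
2. Hence c : (A ⊔ B): entailed.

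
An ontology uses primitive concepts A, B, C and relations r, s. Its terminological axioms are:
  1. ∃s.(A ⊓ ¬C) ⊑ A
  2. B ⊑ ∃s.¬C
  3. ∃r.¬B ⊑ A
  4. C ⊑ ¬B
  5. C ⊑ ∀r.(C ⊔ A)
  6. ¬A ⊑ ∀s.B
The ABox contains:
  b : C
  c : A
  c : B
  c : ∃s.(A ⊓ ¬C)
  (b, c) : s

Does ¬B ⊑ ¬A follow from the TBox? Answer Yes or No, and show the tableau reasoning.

1. ¬B ⊑ ¬A  ⇔  (¬B ⊓ A) unsat w.r.t. T
   open: L(x₀) ⊇ {A, ¬B, ¬C}
2. Hence ¬B ⊑ ¬A: not entailed.

No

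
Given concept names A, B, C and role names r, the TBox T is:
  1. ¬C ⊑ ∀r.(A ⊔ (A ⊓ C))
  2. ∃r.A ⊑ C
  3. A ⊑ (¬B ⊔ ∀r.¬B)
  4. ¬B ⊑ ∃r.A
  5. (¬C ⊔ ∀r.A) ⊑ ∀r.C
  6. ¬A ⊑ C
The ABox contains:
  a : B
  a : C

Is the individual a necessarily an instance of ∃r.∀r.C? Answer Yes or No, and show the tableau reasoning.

No

1. a : ∃r.∀r.C?  L(a) = {B, C} ∪ {∀r.∃r.¬C}
   open: L(a) ⊇ {B, C, ¬A, ∀r.∃r.¬C, ∃r.¬A} (+ ∃-successors) — a ∉ ∃r.∀r.C possible
2. Hence a : ∃r.∀r.C: not entailed.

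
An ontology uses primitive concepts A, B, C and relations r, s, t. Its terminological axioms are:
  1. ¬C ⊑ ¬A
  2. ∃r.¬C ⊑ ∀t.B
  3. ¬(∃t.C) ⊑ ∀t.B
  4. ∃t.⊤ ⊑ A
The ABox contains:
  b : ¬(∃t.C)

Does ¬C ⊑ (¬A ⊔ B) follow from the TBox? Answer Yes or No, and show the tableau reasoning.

Yes

1. ¬C ⊑ (¬A ⊔ B)  ⇔  (¬C ⊓ (A ⊓ ¬B)) unsat w.r.t. T
   all branches close; clash {A, ¬A} at x₀
2. Hence ¬C ⊑ (¬A ⊔ B): entailed.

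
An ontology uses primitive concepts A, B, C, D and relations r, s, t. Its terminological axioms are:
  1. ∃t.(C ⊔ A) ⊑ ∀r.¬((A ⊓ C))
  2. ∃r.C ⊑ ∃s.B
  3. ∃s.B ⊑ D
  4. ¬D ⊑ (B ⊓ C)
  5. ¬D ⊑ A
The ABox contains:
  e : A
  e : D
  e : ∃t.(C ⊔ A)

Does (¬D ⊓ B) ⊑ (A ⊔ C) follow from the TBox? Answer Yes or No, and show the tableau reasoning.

Yes

1. (¬D ⊓ B) ⊑ (A ⊔ C)  ⇔  ((¬D ⊓ B) ⊓ (¬A ⊓ ¬C)) unsat w.r.t. T
   all branches close; clash {A, ¬A} at x₀
2. Hence (¬D ⊓ B) ⊑ (A ⊔ C): entailed.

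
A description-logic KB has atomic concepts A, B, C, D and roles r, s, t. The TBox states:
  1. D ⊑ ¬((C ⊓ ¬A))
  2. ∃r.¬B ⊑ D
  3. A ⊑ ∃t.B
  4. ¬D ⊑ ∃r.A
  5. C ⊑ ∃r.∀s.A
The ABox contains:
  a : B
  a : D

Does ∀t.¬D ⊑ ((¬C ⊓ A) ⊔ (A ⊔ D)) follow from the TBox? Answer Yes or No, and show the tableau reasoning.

1. ∀t.¬D ⊑ ((¬C ⊓ A) ⊔ (A ⊔ D))  ⇔  (∀t.¬D ⊓ ((C ⊔ ¬A) ⊓ (¬A ⊓ ¬D))) unsat w.r.t. T
   apply at x₀: ¬D⊑∃r.A
   open: L(x₀) ⊇ {¬A, ¬C, ¬D, ∀r.B, ∀t.¬D, …} (+ ∃-successors)
2. Hence ∀t.¬D ⊑ ((¬C ⊓ A) ⊔ (A ⊔ D)): not entailed.

No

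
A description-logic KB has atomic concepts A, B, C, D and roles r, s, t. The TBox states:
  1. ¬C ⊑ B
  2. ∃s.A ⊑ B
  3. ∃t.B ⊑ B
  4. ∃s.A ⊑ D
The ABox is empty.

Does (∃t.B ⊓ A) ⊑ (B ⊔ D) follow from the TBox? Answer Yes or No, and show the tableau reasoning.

1. (∃t.B ⊓ A) ⊑ (B ⊔ D)  ⇔  ((∃t.B ⊓ A) ⊓ (¬B ⊓ ¬D)) unsat w.r.t. T
   all branches close; clash {B, ¬B} at x₀
2. Hence (∃t.B ⊓ A) ⊑ (B ⊔ D): entailed.

Yes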